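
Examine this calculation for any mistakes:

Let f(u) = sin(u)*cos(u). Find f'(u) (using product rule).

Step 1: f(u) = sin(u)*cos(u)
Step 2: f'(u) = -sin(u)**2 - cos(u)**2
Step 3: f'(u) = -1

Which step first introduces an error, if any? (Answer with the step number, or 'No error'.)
Step 2

Step 2 is incorrect due to a sign flip.
The step shows: -sin(u)**2 - cos(u)**2
The correct value should be: -sin(u)**2 + cos(u)**2

Explanation: The sign of one term was flipped: the term cos(u)**2 was incorrectly written as -cos(u)**2
The later steps are derived from this incorrect expression, so the error originates in Step 2.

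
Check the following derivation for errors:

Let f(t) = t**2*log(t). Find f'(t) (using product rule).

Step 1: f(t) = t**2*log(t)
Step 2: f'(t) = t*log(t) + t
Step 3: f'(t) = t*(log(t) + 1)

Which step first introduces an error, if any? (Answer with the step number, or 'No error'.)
Step 2

Step 2 is incorrect due to a wrong coefficient.
The step shows: t*log(t) + t
The correct value should be: 2*t*log(t) + t

Explanation: The coefficient 2 was incorrectly written as 1: the term 2*t*log(t) was incorrectly written as t*log(t)
The later steps are derived from this incorrect expression, so the error originates in Step 2.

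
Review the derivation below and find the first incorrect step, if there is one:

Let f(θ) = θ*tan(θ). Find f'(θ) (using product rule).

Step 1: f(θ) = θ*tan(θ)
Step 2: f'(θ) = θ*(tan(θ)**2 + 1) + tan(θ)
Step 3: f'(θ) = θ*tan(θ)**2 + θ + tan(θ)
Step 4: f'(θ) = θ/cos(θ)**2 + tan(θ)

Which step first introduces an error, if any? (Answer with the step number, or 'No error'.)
No error

All steps in this derivation are correct.
The final answer f'(θ) = θ/cos(θ)**2 + tan(θ) is valid.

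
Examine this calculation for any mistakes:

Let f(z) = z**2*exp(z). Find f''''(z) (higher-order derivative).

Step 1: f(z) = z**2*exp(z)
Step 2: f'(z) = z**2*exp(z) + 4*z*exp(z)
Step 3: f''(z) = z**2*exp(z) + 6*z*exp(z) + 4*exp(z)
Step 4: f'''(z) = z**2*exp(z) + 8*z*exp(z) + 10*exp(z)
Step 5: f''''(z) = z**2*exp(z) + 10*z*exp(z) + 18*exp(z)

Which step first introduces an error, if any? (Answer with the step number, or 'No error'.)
Step 2

Step 2 is incorrect due to a wrong coefficient.
The step shows: z**2*exp(z) + 4*z*exp(z)
The correct value should be: z**2*exp(z) + 2*z*exp(z)

Explanation: The coefficient 2 was incorrectly written as 4: the term 2*z*exp(z) was incorrectly written as 4*z*exp(z)
The later steps are derived from this incorrect expression, so the error originates in Step 2.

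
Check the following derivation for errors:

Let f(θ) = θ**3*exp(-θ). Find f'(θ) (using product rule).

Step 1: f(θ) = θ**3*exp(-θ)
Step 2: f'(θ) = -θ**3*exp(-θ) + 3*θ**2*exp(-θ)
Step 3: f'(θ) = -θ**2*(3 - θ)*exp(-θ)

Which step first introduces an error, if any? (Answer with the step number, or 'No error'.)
Step 3

Step 3 is incorrect due to a sign flip.
The step shows: -θ**2*(3 - θ)*exp(-θ)
The correct value should be: θ**2*(3 - θ)*exp(-θ)

Explanation: The sign of the whole expression was flipped: the term θ**2*(3 - θ)*exp(-θ) was incorrectly written as -θ**2*(3 - θ)*exp(-θ)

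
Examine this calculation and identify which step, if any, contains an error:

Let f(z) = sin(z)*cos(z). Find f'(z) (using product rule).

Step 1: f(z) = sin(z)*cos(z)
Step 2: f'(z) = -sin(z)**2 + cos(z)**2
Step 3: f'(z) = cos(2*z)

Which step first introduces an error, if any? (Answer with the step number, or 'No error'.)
No error

All steps in this derivation are correct.
The final answer f'(z) = cos(2*z) is valid.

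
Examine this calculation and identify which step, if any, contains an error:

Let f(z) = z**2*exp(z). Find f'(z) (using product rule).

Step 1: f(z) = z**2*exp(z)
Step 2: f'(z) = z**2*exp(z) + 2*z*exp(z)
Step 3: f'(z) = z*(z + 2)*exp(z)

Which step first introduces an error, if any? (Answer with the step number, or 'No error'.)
No error

All steps in this derivation are correct.
The final answer f'(z) = z*(z + 2)*exp(z) is valid.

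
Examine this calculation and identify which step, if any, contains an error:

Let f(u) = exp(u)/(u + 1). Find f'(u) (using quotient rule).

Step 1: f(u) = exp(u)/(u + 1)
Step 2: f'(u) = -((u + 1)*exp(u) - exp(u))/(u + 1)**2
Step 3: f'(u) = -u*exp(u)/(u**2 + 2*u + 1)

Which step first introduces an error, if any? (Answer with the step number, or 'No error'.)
Step 2

Step 2 is incorrect due to a sign flip.
The step shows: -((u + 1)*exp(u) - exp(u))/(u + 1)**2
The correct value should be: ((u + 1)*exp(u) - exp(u))/(u + 1)**2

Explanation: The sign of the whole expression was flipped: the term ((u + 1)*exp(u) - exp(u))/(u + 1)**2 was incorrectly written as -((u + 1)*exp(u) - exp(u))/(u + 1)**2
The later steps are derived from this incorrect expression, so the error originates in Step 2.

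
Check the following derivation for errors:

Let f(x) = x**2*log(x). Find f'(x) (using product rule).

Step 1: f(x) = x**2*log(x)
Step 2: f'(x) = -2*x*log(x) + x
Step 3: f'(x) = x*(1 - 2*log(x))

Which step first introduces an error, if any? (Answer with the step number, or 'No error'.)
Step 2

Step 2 is incorrect due to a sign flip.
The step shows: -2*x*log(x) + x
The correct value should be: 2*x*log(x) + x

Explanation: The sign of one term was flipped: the term 2*x*log(x) was incorrectly written as -2*x*log(x)
The later steps are derived from this incorrect expression, so the error originates in Step 2.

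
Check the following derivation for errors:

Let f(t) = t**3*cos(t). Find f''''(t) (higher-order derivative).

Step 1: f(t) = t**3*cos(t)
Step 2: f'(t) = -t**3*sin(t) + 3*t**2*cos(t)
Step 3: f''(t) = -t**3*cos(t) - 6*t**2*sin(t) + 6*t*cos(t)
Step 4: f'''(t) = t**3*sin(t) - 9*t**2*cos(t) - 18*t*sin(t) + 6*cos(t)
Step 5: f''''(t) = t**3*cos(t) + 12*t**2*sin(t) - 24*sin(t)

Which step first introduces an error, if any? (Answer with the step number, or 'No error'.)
Step 5

Step 5 is incorrect due to a dropped term.
The step shows: t**3*cos(t) + 12*t**2*sin(t) - 24*sin(t)
The correct value should be: t**3*cos(t) + 12*t**2*sin(t) - 36*t*cos(t) - 24*sin(t)

Explanation: A term was dropped: the term -36*t*cos(t) was incorrectly omitted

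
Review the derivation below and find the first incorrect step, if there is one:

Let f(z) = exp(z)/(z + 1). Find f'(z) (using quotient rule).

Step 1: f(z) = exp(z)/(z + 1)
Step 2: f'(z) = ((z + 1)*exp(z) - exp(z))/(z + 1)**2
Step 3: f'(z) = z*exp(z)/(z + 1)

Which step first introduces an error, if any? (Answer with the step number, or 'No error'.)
Step 3

Step 3 is incorrect due to a wrong exponent.
The step shows: z*exp(z)/(z + 1)
The correct value should be: z*exp(z)/(z + 1)**2

Explanation: The exponent -2 on z + 1 was incorrectly written as -1: the term z*exp(z)/(z + 1)**2 was incorrectly written as z*exp(z)/(z + 1)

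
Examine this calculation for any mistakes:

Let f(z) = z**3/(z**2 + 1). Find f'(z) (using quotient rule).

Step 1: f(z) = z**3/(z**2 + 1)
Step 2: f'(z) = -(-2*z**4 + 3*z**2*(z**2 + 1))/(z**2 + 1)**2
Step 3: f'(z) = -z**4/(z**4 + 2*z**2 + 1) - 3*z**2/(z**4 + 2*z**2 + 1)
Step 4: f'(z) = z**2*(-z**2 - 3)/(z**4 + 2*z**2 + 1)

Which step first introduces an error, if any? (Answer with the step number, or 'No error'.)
Step 2

Step 2 is incorrect due to a sign flip.
The step shows: -(-2*z**4 + 3*z**2*(z**2 + 1))/(z**2 + 1)**2
The correct value should be: (-2*z**4 + 3*z**2*(z**2 + 1))/(z**2 + 1)**2

Explanation: The sign of the whole expression was flipped: the term (-2*z**4 + 3*z**2*(z**2 + 1))/(z**2 + 1)**2 was incorrectly written as -(-2*z**4 + 3*z**2*(z**2 + 1))/(z**2 + 1)**2
The later steps are derived from this incorrect expression, so the error originates in Step 2.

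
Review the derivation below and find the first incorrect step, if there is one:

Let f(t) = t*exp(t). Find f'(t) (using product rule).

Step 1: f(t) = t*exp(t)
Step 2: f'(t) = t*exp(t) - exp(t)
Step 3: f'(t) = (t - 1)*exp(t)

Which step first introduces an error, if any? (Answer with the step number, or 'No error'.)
Step 2

Step 2 is incorrect due to a sign flip.
The step shows: t*exp(t) - exp(t)
The correct value should be: t*exp(t) + exp(t)

Explanation: The sign of one term was flipped: the term exp(t) was incorrectly written as -exp(t)
The later steps are derived from this incorrect expression, so the error originates in Step 2.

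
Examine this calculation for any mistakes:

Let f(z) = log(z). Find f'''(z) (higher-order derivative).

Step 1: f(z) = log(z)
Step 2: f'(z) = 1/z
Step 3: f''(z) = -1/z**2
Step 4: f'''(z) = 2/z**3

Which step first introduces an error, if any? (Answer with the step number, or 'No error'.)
No error

All steps in this derivation are correct.
The final answer f'''(z) = 2/z**3 is valid.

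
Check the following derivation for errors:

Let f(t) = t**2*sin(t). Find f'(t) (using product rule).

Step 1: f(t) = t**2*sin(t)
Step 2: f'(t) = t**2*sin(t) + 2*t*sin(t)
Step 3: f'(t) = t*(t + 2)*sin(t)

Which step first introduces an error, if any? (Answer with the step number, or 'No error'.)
Step 2

Step 2 is incorrect due to a wrong trig function.
The step shows: t**2*sin(t) + 2*t*sin(t)
The correct value should be: t**2*cos(t) + 2*t*sin(t)

Explanation: cos(t) was incorrectly written as sin(t): the term t**2*cos(t) was incorrectly written as t**2*sin(t)
The later steps are derived from this incorrect expression, so the error originates in Step 2.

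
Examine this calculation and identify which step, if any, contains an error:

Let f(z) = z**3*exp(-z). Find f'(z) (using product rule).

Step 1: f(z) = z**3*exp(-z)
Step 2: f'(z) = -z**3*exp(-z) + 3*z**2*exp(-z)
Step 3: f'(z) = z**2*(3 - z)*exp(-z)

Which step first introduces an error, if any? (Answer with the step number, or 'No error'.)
No error

All steps in this derivation are correct.
The final answer f'(z) = z**2*(3 - z)*exp(-z) is valid.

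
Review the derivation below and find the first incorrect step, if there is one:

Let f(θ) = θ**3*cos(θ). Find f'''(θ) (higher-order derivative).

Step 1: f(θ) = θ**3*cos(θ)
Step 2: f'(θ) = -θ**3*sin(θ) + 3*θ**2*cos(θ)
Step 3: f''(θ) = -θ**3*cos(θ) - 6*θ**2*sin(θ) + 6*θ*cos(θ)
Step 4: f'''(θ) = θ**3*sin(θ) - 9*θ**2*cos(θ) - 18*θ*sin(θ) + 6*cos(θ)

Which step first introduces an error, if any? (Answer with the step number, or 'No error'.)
No error

All steps in this derivation are correct.
The final answer f'''(θ) = θ**3*sin(θ) - 9*θ**2*cos(θ) - 18*θ*sin(θ) + 6*cos(θ) is valid.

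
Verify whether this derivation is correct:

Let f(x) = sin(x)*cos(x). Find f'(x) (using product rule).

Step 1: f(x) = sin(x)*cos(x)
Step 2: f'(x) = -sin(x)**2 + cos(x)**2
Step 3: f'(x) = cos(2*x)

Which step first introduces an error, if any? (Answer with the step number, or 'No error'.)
No error

All steps in this derivation are correct.
The final answer f'(x) = cos(2*x) is valid.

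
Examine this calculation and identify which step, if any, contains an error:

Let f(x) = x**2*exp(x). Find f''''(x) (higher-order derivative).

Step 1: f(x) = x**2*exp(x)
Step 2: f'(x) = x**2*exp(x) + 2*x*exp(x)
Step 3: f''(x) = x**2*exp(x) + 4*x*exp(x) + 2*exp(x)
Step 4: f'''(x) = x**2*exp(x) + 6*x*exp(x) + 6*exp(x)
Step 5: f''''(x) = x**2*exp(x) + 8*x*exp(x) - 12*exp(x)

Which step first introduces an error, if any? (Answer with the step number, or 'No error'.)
Step 5

Step 5 is incorrect due to a sign flip.
The step shows: x**2*exp(x) + 8*x*exp(x) - 12*exp(x)
The correct value should be: x**2*exp(x) + 8*x*exp(x) + 12*exp(x)

Explanation: The sign of one term was flipped: the term 12*exp(x) was incorrectly written as -12*exp(x)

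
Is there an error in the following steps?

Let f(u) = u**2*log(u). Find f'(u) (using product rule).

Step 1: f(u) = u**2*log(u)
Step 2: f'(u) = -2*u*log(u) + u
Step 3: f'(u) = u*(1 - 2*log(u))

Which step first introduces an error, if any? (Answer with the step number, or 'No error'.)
Step 2

Step 2 is incorrect due to a sign flip.
The step shows: -2*u*log(u) + u
The correct value should be: 2*u*log(u) + u

Explanation: The sign of one term was flipped: the term 2*u*log(u) was incorrectly written as -2*u*log(u)
The later steps are derived from this incorrect expression, so the error originates in Step 2.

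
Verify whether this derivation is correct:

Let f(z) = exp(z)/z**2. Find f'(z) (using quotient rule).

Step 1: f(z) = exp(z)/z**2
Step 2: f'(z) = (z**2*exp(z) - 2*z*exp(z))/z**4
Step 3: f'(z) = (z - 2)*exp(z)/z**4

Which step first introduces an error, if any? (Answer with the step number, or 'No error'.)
Step 3

Step 3 is incorrect due to a wrong exponent.
The step shows: (z - 2)*exp(z)/z**4
The correct value should be: (z - 2)*exp(z)/z**3

Explanation: The exponent -3 on z was incorrectly written as -4: the term (z - 2)*exp(z)/z**3 was incorrectly written as (z - 2)*exp(z)/z**4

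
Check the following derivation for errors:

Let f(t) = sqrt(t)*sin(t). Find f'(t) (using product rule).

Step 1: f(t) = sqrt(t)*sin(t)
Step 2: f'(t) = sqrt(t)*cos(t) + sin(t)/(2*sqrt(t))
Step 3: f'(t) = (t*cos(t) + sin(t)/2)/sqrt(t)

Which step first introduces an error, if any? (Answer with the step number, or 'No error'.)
No error

All steps in this derivation are correct.
The final answer f'(t) = (t*cos(t) + sin(t)/2)/sqrt(t) is valid.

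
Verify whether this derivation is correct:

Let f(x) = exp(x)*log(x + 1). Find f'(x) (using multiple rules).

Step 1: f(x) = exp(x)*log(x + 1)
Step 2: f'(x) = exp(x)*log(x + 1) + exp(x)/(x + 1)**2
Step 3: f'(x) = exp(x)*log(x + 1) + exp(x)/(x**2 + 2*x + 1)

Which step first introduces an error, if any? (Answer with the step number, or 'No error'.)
Step 2

Step 2 is incorrect due to a wrong exponent.
The step shows: exp(x)*log(x + 1) + exp(x)/(x + 1)**2
The correct value should be: exp(x)*log(x + 1) + exp(x)/(x + 1)

Explanation: The exponent -1 on x + 1 was incorrectly written as -2: the term exp(x)/(x + 1) was incorrectly written as exp(x)/(x + 1)**2
The later steps are derived from this incorrect expression, so the error originates in Step 2.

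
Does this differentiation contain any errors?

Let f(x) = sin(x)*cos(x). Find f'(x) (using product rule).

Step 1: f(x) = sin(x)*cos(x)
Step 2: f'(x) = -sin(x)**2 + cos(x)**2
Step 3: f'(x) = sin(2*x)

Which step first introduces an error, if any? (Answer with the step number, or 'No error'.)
Step 3

Step 3 is incorrect due to a wrong trig function.
The step shows: sin(2*x)
The correct value should be: cos(2*x)

Explanation: cos(2*x) was incorrectly written as sin(2*x): the term cos(2*x) was incorrectly written as sin(2*x)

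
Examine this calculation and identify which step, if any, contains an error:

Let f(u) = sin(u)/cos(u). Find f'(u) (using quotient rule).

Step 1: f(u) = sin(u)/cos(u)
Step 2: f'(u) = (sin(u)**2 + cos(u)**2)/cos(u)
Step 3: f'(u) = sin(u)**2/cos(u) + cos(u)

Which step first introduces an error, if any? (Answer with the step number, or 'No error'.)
Step 2

Step 2 is incorrect due to a wrong exponent.
The step shows: (sin(u)**2 + cos(u)**2)/cos(u)
The correct value should be: (sin(u)**2 + cos(u)**2)/cos(u)**2

Explanation: The exponent -2 on cos(u) was incorrectly written as -1: the term (sin(u)**2 + cos(u)**2)/cos(u)**2 was incorrectly written as (sin(u)**2 + cos(u)**2)/cos(u)
The later steps are derived from this incorrect expression, so the error originates in Step 2.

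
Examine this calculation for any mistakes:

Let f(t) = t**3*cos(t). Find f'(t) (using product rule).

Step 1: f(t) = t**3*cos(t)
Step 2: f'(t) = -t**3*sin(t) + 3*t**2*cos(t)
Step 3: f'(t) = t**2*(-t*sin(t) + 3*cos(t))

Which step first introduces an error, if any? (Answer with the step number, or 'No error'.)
No error

All steps in this derivation are correct.
The final answer f'(t) = t**2*(-t*sin(t) + 3*cos(t)) is valid.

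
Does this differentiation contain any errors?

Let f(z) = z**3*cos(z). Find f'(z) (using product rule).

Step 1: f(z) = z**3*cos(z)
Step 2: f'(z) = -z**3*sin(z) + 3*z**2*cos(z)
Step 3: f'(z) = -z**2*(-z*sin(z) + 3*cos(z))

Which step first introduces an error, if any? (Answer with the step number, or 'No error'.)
Step 3

Step 3 is incorrect due to a sign flip.
The step shows: -z**2*(-z*sin(z) + 3*cos(z))
The correct value should be: z**2*(-z*sin(z) + 3*cos(z))

Explanation: The sign of the whole expression was flipped: the term z**2*(-z*sin(z) + 3*cos(z)) was incorrectly written as -z**2*(-z*sin(z) + 3*cos(z))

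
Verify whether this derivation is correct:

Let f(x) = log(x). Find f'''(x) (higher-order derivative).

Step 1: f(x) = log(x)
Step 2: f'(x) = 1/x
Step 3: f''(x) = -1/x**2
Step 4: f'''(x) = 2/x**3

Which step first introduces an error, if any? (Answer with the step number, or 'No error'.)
No error

All steps in this derivation are correct.
The final answer f'''(x) = 2/x**3 is valid.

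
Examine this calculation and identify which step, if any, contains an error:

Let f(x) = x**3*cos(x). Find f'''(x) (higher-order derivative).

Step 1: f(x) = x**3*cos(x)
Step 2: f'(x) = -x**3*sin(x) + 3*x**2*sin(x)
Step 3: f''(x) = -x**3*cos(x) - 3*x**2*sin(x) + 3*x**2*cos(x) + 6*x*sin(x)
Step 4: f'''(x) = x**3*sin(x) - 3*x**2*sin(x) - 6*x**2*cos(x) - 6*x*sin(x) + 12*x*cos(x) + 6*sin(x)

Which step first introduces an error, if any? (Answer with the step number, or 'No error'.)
Step 2

Step 2 is incorrect due to a wrong trig function.
The step shows: -x**3*sin(x) + 3*x**2*sin(x)
The correct value should be: -x**3*sin(x) + 3*x**2*cos(x)

Explanation: cos(x) was incorrectly written as sin(x): the term 3*x**2*cos(x) was incorrectly written as 3*x**2*sin(x)
The later steps are derived from this incorrect expression, so the error originates in Step 2.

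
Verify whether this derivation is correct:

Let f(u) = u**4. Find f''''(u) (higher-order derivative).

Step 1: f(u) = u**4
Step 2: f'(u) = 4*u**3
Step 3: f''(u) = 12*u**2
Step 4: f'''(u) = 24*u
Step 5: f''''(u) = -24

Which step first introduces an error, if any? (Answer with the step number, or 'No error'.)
Step 5

Step 5 is incorrect due to a sign flip.
The step shows: -24
The correct value should be: 24

Explanation: The sign of the whole expression was flipped: the term 24 was incorrectly written as -24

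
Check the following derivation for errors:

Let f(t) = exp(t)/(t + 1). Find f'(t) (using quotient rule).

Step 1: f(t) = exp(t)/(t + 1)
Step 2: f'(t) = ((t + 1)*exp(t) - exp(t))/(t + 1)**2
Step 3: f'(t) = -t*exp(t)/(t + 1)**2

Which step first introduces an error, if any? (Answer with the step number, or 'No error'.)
Step 3

Step 3 is incorrect due to a sign flip.
The step shows: -t*exp(t)/(t + 1)**2
The correct value should be: t*exp(t)/(t + 1)**2

Explanation: The sign of the whole expression was flipped: the term t*exp(t)/(t + 1)**2 was incorrectly written as -t*exp(t)/(t + 1)**2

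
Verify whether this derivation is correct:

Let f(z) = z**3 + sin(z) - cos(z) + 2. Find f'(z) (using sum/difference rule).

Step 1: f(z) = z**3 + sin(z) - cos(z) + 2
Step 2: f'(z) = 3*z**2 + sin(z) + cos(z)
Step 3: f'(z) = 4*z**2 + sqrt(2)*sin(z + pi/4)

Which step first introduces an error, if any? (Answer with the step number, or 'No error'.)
Step 3

Step 3 is incorrect due to a wrong coefficient.
The step shows: 4*z**2 + sqrt(2)*sin(z + pi/4)
The correct value should be: 3*z**2 + sqrt(2)*sin(z + pi/4)

Explanation: The coefficient 3 was incorrectly written as 4: the term 3*z**2 was incorrectly written as 4*z**2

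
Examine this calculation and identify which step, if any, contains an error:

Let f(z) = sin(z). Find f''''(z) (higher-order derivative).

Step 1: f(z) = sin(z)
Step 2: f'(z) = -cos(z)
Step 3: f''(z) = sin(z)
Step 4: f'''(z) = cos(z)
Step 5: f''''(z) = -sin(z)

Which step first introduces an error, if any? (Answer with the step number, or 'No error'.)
Step 2

Step 2 is incorrect due to a sign flip.
The step shows: -cos(z)
The correct value should be: cos(z)

Explanation: The sign of the whole expression was flipped: the term cos(z) was incorrectly written as -cos(z)
The later steps are derived from this incorrect expression, so the error originates in Step 2.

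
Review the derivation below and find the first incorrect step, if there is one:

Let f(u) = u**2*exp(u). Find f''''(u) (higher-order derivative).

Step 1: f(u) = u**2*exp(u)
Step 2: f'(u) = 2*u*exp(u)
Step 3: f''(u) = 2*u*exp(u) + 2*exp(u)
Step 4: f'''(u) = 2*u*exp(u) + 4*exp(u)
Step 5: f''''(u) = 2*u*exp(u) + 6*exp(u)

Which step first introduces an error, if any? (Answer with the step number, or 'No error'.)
Step 2

Step 2 is incorrect due to a dropped term.
The step shows: 2*u*exp(u)
The correct value should be: u**2*exp(u) + 2*u*exp(u)

Explanation: A term was dropped: the term u**2*exp(u) was incorrectly omitted
The later steps are derived from this incorrect expression, so the error originates in Step 2.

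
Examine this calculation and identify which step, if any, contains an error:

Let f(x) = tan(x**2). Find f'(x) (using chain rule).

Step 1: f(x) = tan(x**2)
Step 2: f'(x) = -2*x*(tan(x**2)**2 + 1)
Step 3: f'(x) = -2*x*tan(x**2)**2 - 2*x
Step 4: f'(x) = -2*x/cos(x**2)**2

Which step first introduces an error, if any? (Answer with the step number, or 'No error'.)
Step 2

Step 2 is incorrect due to a sign flip.
The step shows: -2*x*(tan(x**2)**2 + 1)
The correct value should be: 2*x*(tan(x**2)**2 + 1)

Explanation: The sign of the whole expression was flipped: the term 2*x*(tan(x**2)**2 + 1) was incorrectly written as -2*x*(tan(x**2)**2 + 1)
The later steps are derived from this incorrect expression, so the error originates in Step 2.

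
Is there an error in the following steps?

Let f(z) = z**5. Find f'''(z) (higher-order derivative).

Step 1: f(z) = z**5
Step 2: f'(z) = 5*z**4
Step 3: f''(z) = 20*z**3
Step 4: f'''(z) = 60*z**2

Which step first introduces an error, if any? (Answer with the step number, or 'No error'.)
No error

All steps in this derivation are correct.
The final answer f'''(z) = 60*z**2 is valid.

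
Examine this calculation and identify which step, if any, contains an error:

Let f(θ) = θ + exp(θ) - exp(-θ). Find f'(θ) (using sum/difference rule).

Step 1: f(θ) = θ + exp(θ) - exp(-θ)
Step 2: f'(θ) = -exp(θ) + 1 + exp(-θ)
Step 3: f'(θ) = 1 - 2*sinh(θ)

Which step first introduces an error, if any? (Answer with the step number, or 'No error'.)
Step 2

Step 2 is incorrect due to a sign flip.
The step shows: -exp(θ) + 1 + exp(-θ)
The correct value should be: exp(θ) + 1 + exp(-θ)

Explanation: The sign of one term was flipped: the term exp(θ) was incorrectly written as -exp(θ)
The later steps are derived from this incorrect expression, so the error originates in Step 2.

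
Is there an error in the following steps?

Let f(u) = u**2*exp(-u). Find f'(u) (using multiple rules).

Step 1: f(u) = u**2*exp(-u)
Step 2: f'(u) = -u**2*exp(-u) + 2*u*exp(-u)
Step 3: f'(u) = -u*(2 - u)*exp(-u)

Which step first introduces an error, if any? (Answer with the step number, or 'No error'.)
Step 3

Step 3 is incorrect due to a sign flip.
The step shows: -u*(2 - u)*exp(-u)
The correct value should be: u*(2 - u)*exp(-u)

Explanation: The sign of the whole expression was flipped: the term u*(2 - u)*exp(-u) was incorrectly written as -u*(2 - u)*exp(-u)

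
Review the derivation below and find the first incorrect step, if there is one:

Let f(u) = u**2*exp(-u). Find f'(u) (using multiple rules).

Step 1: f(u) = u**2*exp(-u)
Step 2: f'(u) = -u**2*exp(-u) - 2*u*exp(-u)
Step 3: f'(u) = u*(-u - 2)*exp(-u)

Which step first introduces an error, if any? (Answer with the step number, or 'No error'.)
Step 2

Step 2 is incorrect due to a sign flip.
The step shows: -u**2*exp(-u) - 2*u*exp(-u)
The correct value should be: -u**2*exp(-u) + 2*u*exp(-u)

Explanation: The sign of one term was flipped: the term 2*u*exp(-u) was incorrectly written as -2*u*exp(-u)
The later steps are derived from this incorrect expression, so the error originates in Step 2.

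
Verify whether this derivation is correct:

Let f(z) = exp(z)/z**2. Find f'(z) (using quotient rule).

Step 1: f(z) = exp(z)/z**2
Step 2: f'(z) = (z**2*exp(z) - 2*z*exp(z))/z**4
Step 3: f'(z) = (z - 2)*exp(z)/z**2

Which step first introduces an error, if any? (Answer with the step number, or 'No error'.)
Step 3

Step 3 is incorrect due to a wrong exponent.
The step shows: (z - 2)*exp(z)/z**2
The correct value should be: (z - 2)*exp(z)/z**3

Explanation: The exponent -3 on z was incorrectly written as -2: the term (z - 2)*exp(z)/z**3 was incorrectly written as (z - 2)*exp(z)/z**2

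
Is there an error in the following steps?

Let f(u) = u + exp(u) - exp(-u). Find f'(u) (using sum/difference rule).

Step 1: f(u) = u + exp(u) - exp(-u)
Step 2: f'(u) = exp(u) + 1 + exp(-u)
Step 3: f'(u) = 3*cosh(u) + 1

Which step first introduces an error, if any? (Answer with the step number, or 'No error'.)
Step 3

Step 3 is incorrect due to a wrong coefficient.
The step shows: 3*cosh(u) + 1
The correct value should be: 2*cosh(u) + 1

Explanation: The coefficient 2 was incorrectly written as 3: the term 2*cosh(u) was incorrectly written as 3*cosh(u)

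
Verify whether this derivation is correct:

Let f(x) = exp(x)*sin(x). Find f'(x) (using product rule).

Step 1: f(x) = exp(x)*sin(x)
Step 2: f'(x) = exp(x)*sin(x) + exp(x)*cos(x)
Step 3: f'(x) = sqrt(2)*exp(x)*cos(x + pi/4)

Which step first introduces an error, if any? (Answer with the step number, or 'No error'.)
Step 3

Step 3 is incorrect due to a wrong trig function.
The step shows: sqrt(2)*exp(x)*cos(x + pi/4)
The correct value should be: sqrt(2)*exp(x)*sin(x + pi/4)

Explanation: sin(x + pi/4) was incorrectly written as cos(x + pi/4): the term sqrt(2)*exp(x)*sin(x + pi/4) was incorrectly written as sqrt(2)*exp(x)*cos(x + pi/4)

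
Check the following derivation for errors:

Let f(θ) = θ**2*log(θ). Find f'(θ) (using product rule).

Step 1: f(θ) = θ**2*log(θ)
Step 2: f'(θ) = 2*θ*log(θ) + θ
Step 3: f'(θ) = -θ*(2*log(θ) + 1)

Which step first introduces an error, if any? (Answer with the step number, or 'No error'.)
Step 3

Step 3 is incorrect due to a sign flip.
The step shows: -θ*(2*log(θ) + 1)
The correct value should be: θ*(2*log(θ) + 1)

Explanation: The sign of the whole expression was flipped: the term θ*(2*log(θ) + 1) was incorrectly written as -θ*(2*log(θ) + 1)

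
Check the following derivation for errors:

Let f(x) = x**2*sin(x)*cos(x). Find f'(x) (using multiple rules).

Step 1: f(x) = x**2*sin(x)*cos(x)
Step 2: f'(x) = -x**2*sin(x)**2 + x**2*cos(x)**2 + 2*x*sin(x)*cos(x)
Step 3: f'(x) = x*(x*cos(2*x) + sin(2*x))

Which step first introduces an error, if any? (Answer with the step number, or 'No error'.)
No error

All steps in this derivation are correct.
The final answer f'(x) = x*(x*cos(2*x) + sin(2*x)) is valid.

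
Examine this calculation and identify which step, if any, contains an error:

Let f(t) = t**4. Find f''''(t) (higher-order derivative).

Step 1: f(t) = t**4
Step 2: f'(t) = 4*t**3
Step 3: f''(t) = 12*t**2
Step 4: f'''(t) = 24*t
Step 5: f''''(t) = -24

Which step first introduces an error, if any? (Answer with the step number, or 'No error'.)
Step 5

Step 5 is incorrect due to a sign flip.
The step shows: -24
The correct value should be: 24

Explanation: The sign of the whole expression was flipped: the term 24 was incorrectly written as -24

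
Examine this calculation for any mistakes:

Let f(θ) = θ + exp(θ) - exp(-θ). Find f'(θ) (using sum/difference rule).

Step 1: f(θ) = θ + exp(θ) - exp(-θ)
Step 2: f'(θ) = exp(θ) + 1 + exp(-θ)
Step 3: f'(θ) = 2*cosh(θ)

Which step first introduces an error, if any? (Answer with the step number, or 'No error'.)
Step 3

Step 3 is incorrect due to a dropped term.
The step shows: 2*cosh(θ)
The correct value should be: 2*cosh(θ) + 1

Explanation: A term was dropped: the term 1 was incorrectly omitted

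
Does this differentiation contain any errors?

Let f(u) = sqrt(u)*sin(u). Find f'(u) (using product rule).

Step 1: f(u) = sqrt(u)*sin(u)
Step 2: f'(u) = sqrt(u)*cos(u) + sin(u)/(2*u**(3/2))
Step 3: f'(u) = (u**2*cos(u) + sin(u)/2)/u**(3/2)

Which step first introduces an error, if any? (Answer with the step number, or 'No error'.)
Step 2

Step 2 is incorrect due to a wrong exponent.
The step shows: sqrt(u)*cos(u) + sin(u)/(2*u**(3/2))
The correct value should be: sqrt(u)*cos(u) + sin(u)/(2*sqrt(u))

Explanation: The exponent -1/2 on u was incorrectly written as -3/2: the term sin(u)/(2*sqrt(u)) was incorrectly written as sin(u)/(2*u**(3/2))
The later steps are derived from this incorrect expression, so the error originates in Step 2.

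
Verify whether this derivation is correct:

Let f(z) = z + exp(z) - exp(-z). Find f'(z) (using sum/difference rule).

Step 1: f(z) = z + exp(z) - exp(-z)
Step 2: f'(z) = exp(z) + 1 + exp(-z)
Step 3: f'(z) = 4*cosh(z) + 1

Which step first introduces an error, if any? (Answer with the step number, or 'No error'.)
Step 3

Step 3 is incorrect due to a wrong coefficient.
The step shows: 4*cosh(z) + 1
The correct value should be: 2*cosh(z) + 1

Explanation: The coefficient 2 was incorrectly written as 4: the term 2*cosh(z) was incorrectly written as 4*cosh(z)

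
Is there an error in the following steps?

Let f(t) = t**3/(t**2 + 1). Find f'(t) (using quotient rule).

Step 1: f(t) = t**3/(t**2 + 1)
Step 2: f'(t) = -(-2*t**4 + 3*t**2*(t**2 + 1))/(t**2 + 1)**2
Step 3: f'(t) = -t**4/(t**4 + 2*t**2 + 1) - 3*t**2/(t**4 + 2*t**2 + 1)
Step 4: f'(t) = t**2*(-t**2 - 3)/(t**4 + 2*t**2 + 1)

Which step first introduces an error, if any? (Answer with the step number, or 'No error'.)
Step 2

Step 2 is incorrect due to a sign flip.
The step shows: -(-2*t**4 + 3*t**2*(t**2 + 1))/(t**2 + 1)**2
The correct value should be: (-2*t**4 + 3*t**2*(t**2 + 1))/(t**2 + 1)**2

Explanation: The sign of the whole expression was flipped: the term (-2*t**4 + 3*t**2*(t**2 + 1))/(t**2 + 1)**2 was incorrectly written as -(-2*t**4 + 3*t**2*(t**2 + 1))/(t**2 + 1)**2
The later steps are derived from this incorrect expression, so the error originates in Step 2.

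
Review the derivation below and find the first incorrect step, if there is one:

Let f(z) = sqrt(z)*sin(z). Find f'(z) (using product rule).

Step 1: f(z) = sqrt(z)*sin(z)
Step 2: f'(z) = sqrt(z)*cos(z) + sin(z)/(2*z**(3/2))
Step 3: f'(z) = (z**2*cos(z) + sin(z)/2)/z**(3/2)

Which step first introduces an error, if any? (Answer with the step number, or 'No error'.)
Step 2

Step 2 is incorrect due to a wrong exponent.
The step shows: sqrt(z)*cos(z) + sin(z)/(2*z**(3/2))
The correct value should be: sqrt(z)*cos(z) + sin(z)/(2*sqrt(z))

Explanation: The exponent -1/2 on z was incorrectly written as -3/2: the term sin(z)/(2*sqrt(z)) was incorrectly written as sin(z)/(2*z**(3/2))
The later steps are derived from this incorrect expression, so the error originates in Step 2.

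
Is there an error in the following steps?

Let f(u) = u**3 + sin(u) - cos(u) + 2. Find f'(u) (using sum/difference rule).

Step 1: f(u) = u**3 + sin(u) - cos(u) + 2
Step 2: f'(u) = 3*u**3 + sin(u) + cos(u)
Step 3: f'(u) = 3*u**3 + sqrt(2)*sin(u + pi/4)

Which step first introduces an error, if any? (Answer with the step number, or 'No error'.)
Step 2

Step 2 is incorrect due to a wrong exponent.
The step shows: 3*u**3 + sin(u) + cos(u)
The correct value should be: 3*u**2 + sin(u) + cos(u)

Explanation: The exponent 2 on u was incorrectly written as 3: the term 3*u**2 was incorrectly written as 3*u**3
The later steps are derived from this incorrect expression, so the error originates in Step 2.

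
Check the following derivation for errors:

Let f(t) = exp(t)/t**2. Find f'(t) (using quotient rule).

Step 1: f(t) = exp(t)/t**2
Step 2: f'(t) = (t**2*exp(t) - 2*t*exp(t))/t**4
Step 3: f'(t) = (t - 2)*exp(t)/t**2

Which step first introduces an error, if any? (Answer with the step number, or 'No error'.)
Step 3

Step 3 is incorrect due to a wrong exponent.
The step shows: (t - 2)*exp(t)/t**2
The correct value should be: (t - 2)*exp(t)/t**3

Explanation: The exponent -3 on t was incorrectly written as -2: the term (t - 2)*exp(t)/t**3 was incorrectly written as (t - 2)*exp(t)/t**2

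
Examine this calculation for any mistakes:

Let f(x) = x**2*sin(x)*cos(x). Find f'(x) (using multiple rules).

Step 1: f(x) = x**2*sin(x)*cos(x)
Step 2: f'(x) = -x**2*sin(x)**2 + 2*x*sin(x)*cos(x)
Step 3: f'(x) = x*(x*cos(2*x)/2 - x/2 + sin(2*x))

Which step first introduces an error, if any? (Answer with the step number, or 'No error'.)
Step 2

Step 2 is incorrect due to a dropped term.
The step shows: -x**2*sin(x)**2 + 2*x*sin(x)*cos(x)
The correct value should be: -x**2*sin(x)**2 + x**2*cos(x)**2 + 2*x*sin(x)*cos(x)

Explanation: A term was dropped: the term x**2*cos(x)**2 was incorrectly omitted
The later steps are derived from this incorrect expression, so the error originates in Step 2.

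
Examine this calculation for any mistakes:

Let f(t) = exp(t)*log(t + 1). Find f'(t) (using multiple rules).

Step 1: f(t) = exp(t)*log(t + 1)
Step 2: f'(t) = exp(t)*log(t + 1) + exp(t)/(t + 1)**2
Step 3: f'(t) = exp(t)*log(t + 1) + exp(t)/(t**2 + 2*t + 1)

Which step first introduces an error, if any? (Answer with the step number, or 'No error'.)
Step 2

Step 2 is incorrect due to a wrong exponent.
The step shows: exp(t)*log(t + 1) + exp(t)/(t + 1)**2
The correct value should be: exp(t)*log(t + 1) + exp(t)/(t + 1)

Explanation: The exponent -1 on t + 1 was incorrectly written as -2: the term exp(t)/(t + 1) was incorrectly written as exp(t)/(t + 1)**2
The later steps are derived from this incorrect expression, so the error originates in Step 2.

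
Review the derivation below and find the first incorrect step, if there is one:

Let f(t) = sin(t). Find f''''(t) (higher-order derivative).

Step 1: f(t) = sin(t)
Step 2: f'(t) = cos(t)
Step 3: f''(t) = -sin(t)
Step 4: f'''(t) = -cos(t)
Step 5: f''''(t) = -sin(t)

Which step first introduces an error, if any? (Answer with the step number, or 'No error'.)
Step 5

Step 5 is incorrect due to a sign flip.
The step shows: -sin(t)
The correct value should be: sin(t)

Explanation: The sign of the whole expression was flipped: the term sin(t) was incorrectly written as -sin(t)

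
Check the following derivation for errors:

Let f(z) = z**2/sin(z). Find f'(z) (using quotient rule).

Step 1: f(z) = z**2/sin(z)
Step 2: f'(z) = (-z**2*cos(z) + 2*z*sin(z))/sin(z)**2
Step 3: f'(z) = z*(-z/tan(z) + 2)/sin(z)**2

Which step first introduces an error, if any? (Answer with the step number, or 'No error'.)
Step 3

Step 3 is incorrect due to a wrong exponent.
The step shows: z*(-z/tan(z) + 2)/sin(z)**2
The correct value should be: z*(-z/tan(z) + 2)/sin(z)

Explanation: The exponent -1 on sin(z) was incorrectly written as -2: the term z*(-z/tan(z) + 2)/sin(z) was incorrectly written as z*(-z/tan(z) + 2)/sin(z)**2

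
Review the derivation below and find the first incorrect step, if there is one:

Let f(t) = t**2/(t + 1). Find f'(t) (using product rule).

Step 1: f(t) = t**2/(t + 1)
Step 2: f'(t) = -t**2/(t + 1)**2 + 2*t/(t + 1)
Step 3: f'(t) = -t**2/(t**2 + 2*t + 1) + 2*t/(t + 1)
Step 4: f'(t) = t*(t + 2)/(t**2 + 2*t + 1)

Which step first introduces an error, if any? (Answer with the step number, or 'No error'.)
No error

All steps in this derivation are correct.
The final answer f'(t) = t*(t + 2)/(t**2 + 2*t + 1) is valid.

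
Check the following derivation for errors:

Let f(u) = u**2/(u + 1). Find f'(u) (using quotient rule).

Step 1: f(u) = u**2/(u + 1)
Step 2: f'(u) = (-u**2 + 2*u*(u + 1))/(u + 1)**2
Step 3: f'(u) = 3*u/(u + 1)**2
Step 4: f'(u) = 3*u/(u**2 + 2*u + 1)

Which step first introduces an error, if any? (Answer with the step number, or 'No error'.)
Step 3

Step 3 is incorrect due to a wrong exponent.
The step shows: 3*u/(u + 1)**2
The correct value should be: (u**2 + 2*u)/(u + 1)**2

Explanation: The exponent 2 on u was incorrectly written as 1: the term (u**2 + 2*u)/(u + 1)**2 was incorrectly written as 3*u/(u + 1)**2
The later steps are derived from this incorrect expression, so the error originates in Step 3.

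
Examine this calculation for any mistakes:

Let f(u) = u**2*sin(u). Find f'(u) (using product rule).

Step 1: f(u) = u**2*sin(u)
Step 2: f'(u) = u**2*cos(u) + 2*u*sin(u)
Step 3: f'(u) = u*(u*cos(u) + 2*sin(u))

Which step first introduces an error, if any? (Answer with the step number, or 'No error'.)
No error

All steps in this derivation are correct.
The final answer f'(u) = u*(u*cos(u) + 2*sin(u)) is valid.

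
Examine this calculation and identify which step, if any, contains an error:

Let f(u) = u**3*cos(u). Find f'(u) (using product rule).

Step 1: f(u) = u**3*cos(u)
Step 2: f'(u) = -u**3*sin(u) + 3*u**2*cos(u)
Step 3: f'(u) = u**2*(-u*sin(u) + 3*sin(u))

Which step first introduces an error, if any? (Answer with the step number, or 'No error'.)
Step 3

Step 3 is incorrect due to a wrong trig function.
The step shows: u**2*(-u*sin(u) + 3*sin(u))
The correct value should be: u**2*(-u*sin(u) + 3*cos(u))

Explanation: cos(u) was incorrectly written as sin(u): the term u**2*(-u*sin(u) + 3*cos(u)) was incorrectly written as u**2*(-u*sin(u) + 3*sin(u))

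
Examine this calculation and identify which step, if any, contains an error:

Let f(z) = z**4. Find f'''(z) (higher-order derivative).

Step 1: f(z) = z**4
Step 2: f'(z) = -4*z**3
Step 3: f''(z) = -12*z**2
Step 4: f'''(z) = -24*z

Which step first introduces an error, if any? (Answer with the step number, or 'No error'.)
Step 2

Step 2 is incorrect due to a sign flip.
The step shows: -4*z**3
The correct value should be: 4*z**3

Explanation: The sign of the whole expression was flipped: the term 4*z**3 was incorrectly written as -4*z**3
The later steps are derived from this incorrect expression, so the error originates in Step 2.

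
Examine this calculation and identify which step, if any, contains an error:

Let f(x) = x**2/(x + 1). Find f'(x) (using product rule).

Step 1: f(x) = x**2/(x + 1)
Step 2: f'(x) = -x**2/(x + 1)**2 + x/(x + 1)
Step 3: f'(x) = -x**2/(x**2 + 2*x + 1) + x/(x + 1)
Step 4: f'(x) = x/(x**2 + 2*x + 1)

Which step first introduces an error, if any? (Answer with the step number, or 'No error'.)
Step 2

Step 2 is incorrect due to a wrong coefficient.
The step shows: -x**2/(x + 1)**2 + x/(x + 1)
The correct value should be: -x**2/(x + 1)**2 + 2*x/(x + 1)

Explanation: The coefficient 2 was incorrectly written as 1: the term 2*x/(x + 1) was incorrectly written as x/(x + 1)
The later steps are derived from this incorrect expression, so the error originates in Step 2.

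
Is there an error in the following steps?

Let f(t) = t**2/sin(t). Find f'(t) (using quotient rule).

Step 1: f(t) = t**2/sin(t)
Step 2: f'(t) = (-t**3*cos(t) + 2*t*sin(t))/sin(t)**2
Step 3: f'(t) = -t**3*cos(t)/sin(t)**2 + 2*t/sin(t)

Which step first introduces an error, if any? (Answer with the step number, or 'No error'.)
Step 2

Step 2 is incorrect due to a wrong exponent.
The step shows: (-t**3*cos(t) + 2*t*sin(t))/sin(t)**2
The correct value should be: (-t**2*cos(t) + 2*t*sin(t))/sin(t)**2

Explanation: The exponent 2 on t was incorrectly written as 3: the term (-t**2*cos(t) + 2*t*sin(t))/sin(t)**2 was incorrectly written as (-t**3*cos(t) + 2*t*sin(t))/sin(t)**2
The later steps are derived from this incorrect expression, so the error originates in Step 2.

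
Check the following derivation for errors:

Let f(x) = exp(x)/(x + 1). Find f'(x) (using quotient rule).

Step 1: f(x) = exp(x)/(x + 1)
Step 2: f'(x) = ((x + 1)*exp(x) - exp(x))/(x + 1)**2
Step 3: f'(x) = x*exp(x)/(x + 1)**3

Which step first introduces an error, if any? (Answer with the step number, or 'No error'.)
Step 3

Step 3 is incorrect due to a wrong exponent.
The step shows: x*exp(x)/(x + 1)**3
The correct value should be: x*exp(x)/(x + 1)**2

Explanation: The exponent -2 on x + 1 was incorrectly written as -3: the term x*exp(x)/(x + 1)**2 was incorrectly written as x*exp(x)/(x + 1)**3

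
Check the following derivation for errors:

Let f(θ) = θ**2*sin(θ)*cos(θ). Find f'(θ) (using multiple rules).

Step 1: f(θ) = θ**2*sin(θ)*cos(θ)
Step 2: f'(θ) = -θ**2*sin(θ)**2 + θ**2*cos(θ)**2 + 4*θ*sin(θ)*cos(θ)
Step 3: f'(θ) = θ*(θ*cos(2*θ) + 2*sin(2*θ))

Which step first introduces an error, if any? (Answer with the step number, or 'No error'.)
Step 2

Step 2 is incorrect due to a wrong coefficient.
The step shows: -θ**2*sin(θ)**2 + θ**2*cos(θ)**2 + 4*θ*sin(θ)*cos(θ)
The correct value should be: -θ**2*sin(θ)**2 + θ**2*cos(θ)**2 + 2*θ*sin(θ)*cos(θ)

Explanation: The coefficient 2 was incorrectly written as 4: the term 2*θ*sin(θ)*cos(θ) was incorrectly written as 4*θ*sin(θ)*cos(θ)
The later steps are derived from this incorrect expression, so the error originates in Step 2.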